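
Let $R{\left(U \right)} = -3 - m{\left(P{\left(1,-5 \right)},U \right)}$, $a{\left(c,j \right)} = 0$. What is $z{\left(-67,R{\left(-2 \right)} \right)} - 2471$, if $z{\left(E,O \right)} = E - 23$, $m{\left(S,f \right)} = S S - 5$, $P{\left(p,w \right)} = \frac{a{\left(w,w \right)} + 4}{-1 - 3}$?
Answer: $-2561$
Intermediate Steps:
$P{\left(p,w \right)} = -1$ ($P{\left(p,w \right)} = \frac{0 + 4}{-1 - 3} = \frac{4}{-4} = 4 \left(- \frac{1}{4}\right) = -1$)
$m{\left(S,f \right)} = -5 + S^{2}$ ($m{\left(S,f \right)} = S^{2} - 5 = -5 + S^{2}$)
$R{\left(U \right)} = 1$ ($R{\left(U \right)} = -3 - \left(-5 + \left(-1\right)^{2}\right) = -3 - \left(-5 + 1\right) = -3 - -4 = -3 + 4 = 1$)
$z{\left(E,O \right)} = -23 + E$
$z{\left(-67,R{\left(-2 \right)} \right)} - 2471 = \left(-23 - 67\right) - 2471 = -90 - 2471 = -2561$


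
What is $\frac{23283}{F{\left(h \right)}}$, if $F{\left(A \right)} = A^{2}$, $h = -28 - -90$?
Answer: $\frac{23283}{3844} \approx 6.057$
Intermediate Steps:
$h = 62$ ($h = -28 + 90 = 62$)
$\frac{23283}{F{\left(h \right)}} = \frac{23283}{62^{2}} = \frac{23283}{3844}$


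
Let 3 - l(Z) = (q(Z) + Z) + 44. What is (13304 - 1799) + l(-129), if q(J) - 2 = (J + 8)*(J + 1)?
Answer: -3897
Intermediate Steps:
q(J) = 2 + (1 + J)*(8 + J) (q(J) = 2 + (J + 8)*(J + 1) = 2 + (8 + J)*(1 + J) = 2 + (1 + J)*(8 + J))
l(Z) = -51 - Z**2 - 10*Z (l(Z) = 3 - (((10 + Z**2 + 9*Z) + Z) + 44) = 3 - ((10 + Z**2 + 10*Z) + 44) = 3 - (54 + Z**2 + 10*Z) = 3 + (-54 - Z**2 - 10*Z) = -51 - Z**2 - 10*Z)
(13304 - 1799) + l(-129) = (13304 - 1799) + (-51 - 1*(-129)**2 - 10*(-129)) = 11505 + (-51 - 1*16641 + 1290) = 11505 + (-51 - 16641 + 1290) = 11505 - 15402 = -3897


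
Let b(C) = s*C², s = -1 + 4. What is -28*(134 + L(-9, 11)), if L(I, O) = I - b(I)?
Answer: 3304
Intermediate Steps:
s = 3
b(C) = 3*C²
L(I, O) = I - 3*I²
-28*(134 + L(-9, 11)) = -28*(134 - 9*(1 - 3*(-9))) = -28*(134 - 9*(1 + 27)) = -28*(134 - 9*28) = -28*(134 - 252) = -28*(-118) = 3304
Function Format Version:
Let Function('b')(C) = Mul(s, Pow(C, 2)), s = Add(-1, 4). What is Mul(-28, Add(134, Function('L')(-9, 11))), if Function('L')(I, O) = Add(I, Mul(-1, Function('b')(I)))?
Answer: 3304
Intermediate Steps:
s = 3
Function('b')(C) = Mul(3, Pow(C, 2))
Function('L')(I, O) = Add(I, Mul(-3, Pow(I, 2))) (Function('L')(I, O) = Add(I, Mul(-1, Mul(3, Pow(I, 2)))) = Add(I, Mul(-3, Pow(I, 2))))
Mul(-28, Add(134, Function('L')(-9, 11))) = Mul(-28, Add(134, Mul(-9, Add(1, Mul(-3, -9))))) = Mul(-28, Add(134, Mul(-9, Add(1, 27)))) = Mul(-28, Add(134, Mul(-9, 28))) = Mul(-28, Add(134, -252)) = Mul(-28, -118) = 3304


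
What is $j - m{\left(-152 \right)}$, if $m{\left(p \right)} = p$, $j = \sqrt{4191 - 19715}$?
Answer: $152 + 2 i \sqrt{3881} \approx 152.0 + 124.6 i$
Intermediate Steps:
$j = 2 i \sqrt{3881}$ ($j = \sqrt{-15524} = 2 i \sqrt{3881} \approx 124.6 i$)
$j - m{\left(-152 \right)} = 2 i \sqrt{3881} - -152 = 2 i \sqrt{3881} + 152 = 152 + 2 i \sqrt{3881}$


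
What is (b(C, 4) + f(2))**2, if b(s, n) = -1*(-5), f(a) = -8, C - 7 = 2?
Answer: 9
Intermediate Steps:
C = 9 (C = 7 + 2 = 9)
b(s, n) = 5
(b(C, 4) + f(2))**2 = (5 - 8)**2 = (-3)**2 = 9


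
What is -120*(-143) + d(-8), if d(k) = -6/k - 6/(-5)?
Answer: 343239/20 ≈ 17162.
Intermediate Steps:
d(k) = 6/5 - 6/k (d(k) = -6/k - 6*(-⅕) = -6/k + 6/5 = 6/5 - 6/k)
-120*(-143) + d(-8) = -120*(-143) + (6/5 - 6/(-8)) = 17160 + (6/5 - 6*(-⅛)) = 17160 + (6/5 + ¾) = 17160 + 39/20 = 343239/20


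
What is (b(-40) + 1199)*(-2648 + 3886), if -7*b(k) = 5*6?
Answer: 10353394/7 ≈ 1.4791e+6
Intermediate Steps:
b(k) = -30/7 (b(k) = -5*6/7 = -1/7*30 = -30/7)
(b(-40) + 1199)*(-2648 + 3886) = (-30/7 + 1199)*(-2648 + 3886) = (8363/7)*1238 = 10353394/7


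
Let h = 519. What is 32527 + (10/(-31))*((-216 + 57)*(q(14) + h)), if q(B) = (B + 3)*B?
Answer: 2211967/31 ≈ 71354.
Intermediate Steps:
q(B) = B*(3 + B) (q(B) = (3 + B)*B = B*(3 + B))
32527 + (10/(-31))*((-216 + 57)*(q(14) + h)) = 32527 + (10/(-31))*((-216 + 57)*(14*(3 + 14) + 519)) = 32527 + (10*(-1/31))*(-159*(14*17 + 519)) = 32527 - (-1590)*(238 + 519)/31 = 32527 - (-1590)*757/31 = 32527 - 10/31*(-120363) = 32527 + 1203630/31 = 2211967/31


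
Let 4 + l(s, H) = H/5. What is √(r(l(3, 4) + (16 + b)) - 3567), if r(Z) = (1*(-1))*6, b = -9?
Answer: 3*I*√397 ≈ 59.775*I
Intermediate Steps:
l(s, H) = -4 + H/5
r(Z) = -6 (r(Z) = -1*6 = -6)
√(r(l(3, 4) + (16 + b)) - 3567) = √(-6 - 3567) = √(-3573) = 3*I*√397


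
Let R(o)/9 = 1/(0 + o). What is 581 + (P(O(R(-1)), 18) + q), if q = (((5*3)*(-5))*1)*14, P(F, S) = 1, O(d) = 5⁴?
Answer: -468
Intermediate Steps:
R(o) = 9/o (R(o) = 9/(0 + o) = 9/o)
O(d) = 625
q = -1050 (q = ((15*(-5))*1)*14 = -75*1*14 = -75*14 = -1050)
581 + (P(O(R(-1)), 18) + q) = 581 + (1 - 1050) = 581 - 1049 = -468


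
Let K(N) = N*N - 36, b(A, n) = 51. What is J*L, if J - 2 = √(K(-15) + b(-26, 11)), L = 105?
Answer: 210 + 420*√15 ≈ 1836.7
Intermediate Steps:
K(N) = -36 + N² (K(N) = N² - 36 = -36 + N²)
J = 2 + 4*√15 (J = 2 + √((-36 + (-15)²) + 51) = 2 + √((-36 + 225) + 51) = 2 + √(189 + 51) = 2 + √240 = 2 + 4*√15 ≈ 17.492)
J*L = (2 + 4*√15)*105 = 210 + 420*√15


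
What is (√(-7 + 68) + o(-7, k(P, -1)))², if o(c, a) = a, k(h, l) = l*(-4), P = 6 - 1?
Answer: (4 + √61)² ≈ 139.48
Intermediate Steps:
P = 5
k(h, l) = -4*l
(√(-7 + 68) + o(-7, k(P, -1)))² = (√(-7 + 68) - 4*(-1))² = (√61 + 4)² = (4 + √61)²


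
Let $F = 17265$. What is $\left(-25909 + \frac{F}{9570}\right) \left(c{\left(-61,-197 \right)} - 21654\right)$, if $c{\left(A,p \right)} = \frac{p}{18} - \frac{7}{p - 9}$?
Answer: $\frac{55325643060542}{98571} \approx 5.6128 \cdot 10^{8}$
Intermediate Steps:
$c{\left(A,p \right)} = - \frac{7}{-9 + p} + \frac{p}{18}$ ($c{\left(A,p \right)} = p \frac{1}{18} - \frac{7}{-9 + p} = \frac{p}{18} - \frac{7}{-9 + p} = - \frac{7}{-9 + p} + \frac{p}{18}$)
$\left(-25909 + \frac{F}{9570}\right) \left(c{\left(-61,-197 \right)} - 21654\right) = \left(-25909 + \frac{17265}{9570}\right) \left(\frac{-126 + \left(-197\right)^{2} - -1773}{18 \left(-9 - 197\right)} - 21654\right) = \left(-25909 + 17265 \cdot \frac{1}{9570}\right) \left(\frac{-126 + 38809 + 1773}{18 \left(-206\right)} - 21654\right) = \left(-25909 + \frac{1151}{638}\right) \left(\frac{1}{18} \left(- \frac{1}{206}\right) 40456 - 21654\right) = - \frac{16528791 \left(- \frac{10114}{927} - 21654\right)}{638} = \left(- \frac{16528791}{638}\right) \left(- \frac{20083372}{927}\right) = \frac{55325643060542}{98571}$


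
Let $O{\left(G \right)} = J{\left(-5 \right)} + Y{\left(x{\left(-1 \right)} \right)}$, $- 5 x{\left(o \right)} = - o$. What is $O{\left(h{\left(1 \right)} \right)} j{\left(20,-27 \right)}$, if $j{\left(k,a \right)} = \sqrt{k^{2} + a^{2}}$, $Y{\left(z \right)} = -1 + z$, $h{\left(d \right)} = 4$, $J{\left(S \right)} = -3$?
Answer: $- \frac{21 \sqrt{1129}}{5} \approx -141.12$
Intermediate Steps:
$x{\left(o \right)} = \frac{o}{5}$ ($x{\left(o \right)} = - \frac{\left(-1\right) o}{5} = \frac{o}{5}$)
$O{\left(G \right)} = - \frac{21}{5}$ ($O{\left(G \right)} = -3 + \left(-1 + \frac{1}{5} \left(-1\right)\right) = -3 - \frac{6}{5} = - \frac{21}{5}$)
$j{\left(k,a \right)} = \sqrt{a^{2} + k^{2}}$
$O{\left(h{\left(1 \right)} \right)} j{\left(20,-27 \right)} = - \frac{21 \sqrt{\left(-27\right)^{2} + 20^{2}}}{5} = - \frac{21 \sqrt{729 + 400}}{5} = - \frac{21 \sqrt{1129}}{5}$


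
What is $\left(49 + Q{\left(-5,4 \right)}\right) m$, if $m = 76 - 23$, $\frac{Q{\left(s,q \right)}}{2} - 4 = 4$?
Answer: $3445$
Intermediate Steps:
$Q{\left(s,q \right)} = 16$ ($Q{\left(s,q \right)} = 8 + 2 \cdot 4 = 8 + 8 = 16$)
$m = 53$ ($m = 76 + \left(-27 + 4\right) = 76 - 23 = 53$)
$\left(49 + Q{\left(-5,4 \right)}\right) m = \left(49 + 16\right) 53 = 65 \cdot 53 = 3445$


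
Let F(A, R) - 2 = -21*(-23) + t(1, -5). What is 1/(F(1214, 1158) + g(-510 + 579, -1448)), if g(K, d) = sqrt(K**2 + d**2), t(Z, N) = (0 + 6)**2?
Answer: -521/1830024 + sqrt(2101465)/1830024 ≈ 0.00050745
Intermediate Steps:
t(Z, N) = 36 (t(Z, N) = 6**2 = 36)
F(A, R) = 521 (F(A, R) = 2 + (-21*(-23) + 36) = 2 + (483 + 36) = 2 + 519 = 521)
1/(F(1214, 1158) + g(-510 + 579, -1448)) = 1/(521 + sqrt((-510 + 579)**2 + (-1448)**2)) = 1/(521 + sqrt(69**2 + 2096704)) = 1/(521 + sqrt(4761 + 2096704)) = 1/(521 + sqrt(2101465))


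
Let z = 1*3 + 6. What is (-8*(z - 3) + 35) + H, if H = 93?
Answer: 80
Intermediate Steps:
z = 9 (z = 3 + 6 = 9)
(-8*(z - 3) + 35) + H = (-8*(9 - 3) + 35) + 93 = (-8*6 + 35) + 93 = (-48 + 35) + 93 = -13 + 93 = 80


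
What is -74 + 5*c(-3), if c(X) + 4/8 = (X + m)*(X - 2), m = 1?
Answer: -53/2 ≈ -26.500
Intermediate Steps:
c(X) = -½ + (1 + X)*(-2 + X) (c(X) = -½ + (X + 1)*(X - 2) = -½ + (1 + X)*(-2 + X))
-74 + 5*c(-3) = -74 + 5*(-5/2 + (-3)² - 1*(-3)) = -74 + 5*(-5/2 + 9 + 3) = -74 + 5*(19/2) = -74 + 95/2 = -53/2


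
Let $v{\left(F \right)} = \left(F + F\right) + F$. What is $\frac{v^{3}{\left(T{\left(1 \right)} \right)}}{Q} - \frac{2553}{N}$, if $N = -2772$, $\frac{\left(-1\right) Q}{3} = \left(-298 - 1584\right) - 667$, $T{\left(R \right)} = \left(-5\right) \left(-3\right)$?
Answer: $\frac{30235699}{2355276} \approx 12.837$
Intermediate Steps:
$T{\left(R \right)} = 15$
$Q = 7647$ ($Q = - 3 \left(\left(-298 - 1584\right) - 667\right) = - 3 \left(-1882 - 667\right) = \left(-3\right) \left(-2549\right) = 7647$)
$v{\left(F \right)} = 3 F$ ($v{\left(F \right)} = 2 F + F = 3 F$)
$\frac{v^{3}{\left(T{\left(1 \right)} \right)}}{Q} - \frac{2553}{N} = \frac{\left(3 \cdot 15\right)^{3}}{7647} - \frac{2553}{-2772} = 45^{3} \cdot \frac{1}{7647} - - \frac{851}{924} = 91125 \cdot \frac{1}{7647} + \frac{851}{924} = \frac{30375}{2549} + \frac{851}{924} = \frac{30235699}{2355276}$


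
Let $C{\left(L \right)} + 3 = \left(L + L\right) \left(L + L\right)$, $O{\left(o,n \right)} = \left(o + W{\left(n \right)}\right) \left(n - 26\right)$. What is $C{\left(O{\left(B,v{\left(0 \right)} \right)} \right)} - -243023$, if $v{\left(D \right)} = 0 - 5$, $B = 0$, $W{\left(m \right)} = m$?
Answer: $339120$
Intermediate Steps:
$v{\left(D \right)} = -5$
$O{\left(o,n \right)} = \left(-26 + n\right) \left(n + o\right)$ ($O{\left(o,n \right)} = \left(o + n\right) \left(n - 26\right) = \left(n + o\right) \left(-26 + n\right) = \left(-26 + n\right) \left(n + o\right)$)
$C{\left(L \right)} = -3 + 4 L^{2}$ ($C{\left(L \right)} = -3 + \left(L + L\right) \left(L + L\right) = -3 + 2 L 2 L = -3 + 4 L^{2}$)
$C{\left(O{\left(B,v{\left(0 \right)} \right)} \right)} - -243023 = \left(-3 + 4 \left(\left(-5\right)^{2} - -130 - 0 - 0\right)^{2}\right) - -243023 = \left(-3 + 4 \left(25 + 130 + 0 + 0\right)^{2}\right) + 243023 = \left(-3 + 4 \cdot 155^{2}\right) + 243023 = \left(-3 + 4 \cdot 24025\right) + 243023 = \left(-3 + 96100\right) + 243023 = 96097 + 243023 = 339120$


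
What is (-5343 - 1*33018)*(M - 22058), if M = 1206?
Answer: 799903572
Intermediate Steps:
(-5343 - 1*33018)*(M - 22058) = (-5343 - 1*33018)*(1206 - 22058) = (-5343 - 33018)*(-20852) = -38361*(-20852) = 799903572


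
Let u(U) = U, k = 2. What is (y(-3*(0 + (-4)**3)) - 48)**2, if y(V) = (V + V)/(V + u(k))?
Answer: 19927296/9409 ≈ 2117.9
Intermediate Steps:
y(V) = 2*V/(2 + V) (y(V) = (V + V)/(V + 2) = (2*V)/(2 + V) = 2*V/(2 + V))
(y(-3*(0 + (-4)**3)) - 48)**2 = (2*(-3*(0 + (-4)**3))/(2 - 3*(0 + (-4)**3)) - 48)**2 = (2*(-3*(0 - 64))/(2 - 3*(0 - 64)) - 48)**2 = (2*(-3*(-64))/(2 - 3*(-64)) - 48)**2 = (2*192/(2 + 192) - 48)**2 = (2*192/194 - 48)**2 = (2*192*(1/194) - 48)**2 = (192/97 - 48)**2 = (-4464/97)**2 = 19927296/9409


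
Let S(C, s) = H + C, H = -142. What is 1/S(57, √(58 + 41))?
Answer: -1/85 ≈ -0.011765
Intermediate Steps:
S(C, s) = -142 + C
1/S(57, √(58 + 41)) = 1/(-142 + 57) = 1/(-85) = -1/85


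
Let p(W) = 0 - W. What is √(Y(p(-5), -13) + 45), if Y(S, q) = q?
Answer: 4*√2 ≈ 5.6569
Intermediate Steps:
p(W) = -W
√(Y(p(-5), -13) + 45) = √(-13 + 45) = √32 = 4*√2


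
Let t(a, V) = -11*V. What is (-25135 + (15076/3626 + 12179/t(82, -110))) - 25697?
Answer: -111480481853/2193730 ≈ -50818.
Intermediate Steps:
(-25135 + (15076/3626 + 12179/t(82, -110))) - 25697 = (-25135 + (15076/3626 + 12179/((-11*(-110))))) - 25697 = (-25135 + (15076*(1/3626) + 12179/1210)) - 25697 = (-25135 + (7538/1813 + 12179*(1/1210))) - 25697 = (-25135 + (7538/1813 + 12179/1210)) - 25697 = (-25135 + 31201507/2193730) - 25697 = -55108202043/2193730 - 25697 = -111480481853/2193730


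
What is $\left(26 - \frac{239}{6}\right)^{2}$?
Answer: $\frac{6889}{36} \approx 191.36$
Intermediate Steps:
$\left(26 - \frac{239}{6}\right)^{2} = \left(- \frac{83}{6}\right)^{2} = \frac{6889}{36}$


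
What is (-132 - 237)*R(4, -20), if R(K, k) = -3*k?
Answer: -22140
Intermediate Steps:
(-132 - 237)*R(4, -20) = (-132 - 237)*(-3*(-20)) = -369*60 = -22140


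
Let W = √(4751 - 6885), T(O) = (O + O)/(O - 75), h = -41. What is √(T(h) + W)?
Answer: √(2378 + 3364*I*√2134)/58 ≈ 4.8429 + 4.7694*I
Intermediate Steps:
T(O) = 2*O/(-75 + O) (T(O) = (2*O)/(-75 + O) = 2*O/(-75 + O))
W = I*√2134 (W = √(-2134) = I*√2134 ≈ 46.195*I)
√(T(h) + W) = √(2*(-41)/(-75 - 41) + I*√2134) = √(2*(-41)/(-116) + I*√2134) = √(2*(-41)*(-1/116) + I*√2134) = √(41/58 + I*√2134)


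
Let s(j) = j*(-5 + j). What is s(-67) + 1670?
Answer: 6494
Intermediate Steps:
s(-67) + 1670 = -67*(-5 - 67) + 1670 = -67*(-72) + 1670 = 4824 + 1670 = 6494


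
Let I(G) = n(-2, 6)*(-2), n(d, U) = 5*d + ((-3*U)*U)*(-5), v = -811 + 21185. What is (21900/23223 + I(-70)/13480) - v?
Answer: -106295490389/5217434 ≈ -20373.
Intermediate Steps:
v = 20374
n(d, U) = 5*d + 15*U**2 (n(d, U) = 5*d - 3*U**2*(-5) = 5*d + 15*U**2)
I(G) = -1060 (I(G) = (5*(-2) + 15*6**2)*(-2) = (-10 + 15*36)*(-2) = (-10 + 540)*(-2) = 530*(-2) = -1060)
(21900/23223 + I(-70)/13480) - v = (21900/23223 - 1060/13480) - 1*20374 = (21900*(1/23223) - 1060*1/13480) - 20374 = (7300/7741 - 53/674) - 20374 = 4509927/5217434 - 20374 = -106295490389/5217434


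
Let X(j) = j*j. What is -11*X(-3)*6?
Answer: -594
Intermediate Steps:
X(j) = j²
-11*X(-3)*6 = -11*(-3)²*6 = -11*9*6 = -99*6 = -594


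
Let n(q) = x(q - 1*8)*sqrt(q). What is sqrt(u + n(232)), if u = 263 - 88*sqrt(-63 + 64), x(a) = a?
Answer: sqrt(175 + 448*sqrt(58)) ≈ 59.890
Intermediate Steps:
n(q) = sqrt(q)*(-8 + q) (n(q) = (q - 1*8)*sqrt(q) = (q - 8)*sqrt(q) = (-8 + q)*sqrt(q) = sqrt(q)*(-8 + q))
u = 175 (u = 263 - 88*sqrt(1) = 263 - 88*1 = 263 - 88 = 175)
sqrt(u + n(232)) = sqrt(175 + sqrt(232)*(-8 + 232)) = sqrt(175 + (2*sqrt(58))*224) = sqrt(175 + 448*sqrt(58))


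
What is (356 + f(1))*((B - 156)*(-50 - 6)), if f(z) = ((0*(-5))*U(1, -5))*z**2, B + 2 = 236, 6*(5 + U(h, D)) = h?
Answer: -1555008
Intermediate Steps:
U(h, D) = -5 + h/6
B = 234 (B = -2 + 236 = 234)
f(z) = 0 (f(z) = ((0*(-5))*(-5 + (1/6)*1))*z**2 = (0*(-5 + 1/6))*z**2 = (0*(-29/6))*z**2 = 0*z**2 = 0)
(356 + f(1))*((B - 156)*(-50 - 6)) = (356 + 0)*((234 - 156)*(-50 - 6)) = 356*(78*(-56)) = 356*(-4368) = -1555008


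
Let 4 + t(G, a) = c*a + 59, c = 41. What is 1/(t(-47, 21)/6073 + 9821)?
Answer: 6073/59643849 ≈ 0.00010182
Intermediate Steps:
t(G, a) = 55 + 41*a (t(G, a) = -4 + (41*a + 59) = -4 + (59 + 41*a) = 55 + 41*a)
1/(t(-47, 21)/6073 + 9821) = 1/((55 + 41*21)/6073 + 9821) = 1/((55 + 861)*(1/6073) + 9821) = 1/(916*(1/6073) + 9821) = 1/(916/6073 + 9821) = 1/(59643849/6073) = 6073/59643849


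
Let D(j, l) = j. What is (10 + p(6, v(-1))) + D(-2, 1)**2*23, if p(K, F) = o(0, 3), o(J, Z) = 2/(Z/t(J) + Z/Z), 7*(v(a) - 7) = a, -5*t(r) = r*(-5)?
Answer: 102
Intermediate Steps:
t(r) = r (t(r) = -r*(-5)/5 = -(-1)*r = r)
v(a) = 7 + a/7
o(J, Z) = 2/(1 + Z/J) (o(J, Z) = 2/(Z/J + Z/Z) = 2/(Z/J + 1) = 2/(1 + Z/J))
p(K, F) = 0 (p(K, F) = 2*0/(0 + 3) = 2*0/3 = 2*0*(1/3) = 0)
(10 + p(6, v(-1))) + D(-2, 1)**2*23 = (10 + 0) + (-2)**2*23 = 10 + 4*23 = 10 + 92 = 102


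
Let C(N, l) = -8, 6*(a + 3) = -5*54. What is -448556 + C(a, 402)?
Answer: -448564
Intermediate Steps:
a = -48 (a = -3 + (-5*54)/6 = -3 + (⅙)*(-270) = -3 - 45 = -48)
-448556 + C(a, 402) = -448556 - 8 = -448564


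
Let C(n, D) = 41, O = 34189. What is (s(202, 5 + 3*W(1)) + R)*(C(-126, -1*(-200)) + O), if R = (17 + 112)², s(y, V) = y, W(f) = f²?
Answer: 576535890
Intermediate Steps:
R = 16641 (R = 129² = 16641)
(s(202, 5 + 3*W(1)) + R)*(C(-126, -1*(-200)) + O) = (202 + 16641)*(41 + 34189) = 16843*34230 = 576535890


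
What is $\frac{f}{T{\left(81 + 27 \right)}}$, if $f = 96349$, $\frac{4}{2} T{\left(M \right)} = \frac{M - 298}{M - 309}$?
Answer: $\frac{1019271}{5} \approx 2.0385 \cdot 10^{5}$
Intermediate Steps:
$T{\left(M \right)} = \frac{-298 + M}{2 \left(-309 + M\right)}$ ($T{\left(M \right)} = \frac{\left(M - 298\right) \frac{1}{M - 309}}{2} = \frac{\left(-298 + M\right) \frac{1}{-309 + M}}{2} = \frac{\frac{1}{-309 + M} \left(-298 + M\right)}{2} = \frac{-298 + M}{2 \left(-309 + M\right)}$)
$\frac{f}{T{\left(81 + 27 \right)}} = \frac{96349}{\frac{1}{2} \frac{1}{-309 + \left(81 + 27\right)} \left(-298 + \left(81 + 27\right)\right)} = \frac{96349}{\frac{1}{2} \frac{1}{-309 + 108} \left(-298 + 108\right)} = \frac{96349}{\frac{1}{2} \frac{1}{-201} \left(-190\right)} = \frac{96349}{\frac{1}{2} \left(- \frac{1}{201}\right) \left(-190\right)} = \frac{96349}{\frac{95}{201}} = 96349 \cdot \frac{201}{95} = \frac{1019271}{5}$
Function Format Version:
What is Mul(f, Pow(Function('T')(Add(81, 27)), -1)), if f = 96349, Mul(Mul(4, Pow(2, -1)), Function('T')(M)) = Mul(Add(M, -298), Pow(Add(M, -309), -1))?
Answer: Rational(1019271, 5) ≈ 2.0385e+5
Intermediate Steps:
Function('T')(M) = Mul(Rational(1, 2), Pow(Add(-309, M), -1), Add(-298, M)) (Function('T')(M) = Mul(Rational(1, 2), Mul(Add(M, -298), Pow(Add(M, -309), -1))) = Mul(Rational(1, 2), Mul(Add(-298, M), Pow(Add(-309, M), -1))) = Mul(Rational(1, 2), Mul(Pow(Add(-309, M), -1), Add(-298, M))) = Mul(Rational(1, 2), Pow(Add(-309, M), -1), Add(-298, M)))
Mul(f, Pow(Function('T')(Add(81, 27)), -1)) = Mul(96349, Pow(Mul(Rational(1, 2), Pow(Add(-309, Add(81, 27)), -1), Add(-298, Add(81, 27))), -1)) = Mul(96349, Pow(Mul(Rational(1, 2), Pow(Add(-309, 108), -1), Add(-298, 108)), -1)) = Mul(96349, Pow(Mul(Rational(1, 2), Pow(-201, -1), -190), -1)) = Mul(96349, Pow(Mul(Rational(1, 2), Rational(-1, 201), -190), -1)) = Mul(96349, Pow(Rational(95, 201), -1)) = Mul(96349, Rational(201, 95)) = Rational(1019271, 5)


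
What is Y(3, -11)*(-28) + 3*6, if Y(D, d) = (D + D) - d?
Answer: -458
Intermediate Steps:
Y(D, d) = -d + 2*D (Y(D, d) = 2*D - d = -d + 2*D)
Y(3, -11)*(-28) + 3*6 = (-1*(-11) + 2*3)*(-28) + 3*6 = (11 + 6)*(-28) + 18 = 17*(-28) + 18 = -476 + 18 = -458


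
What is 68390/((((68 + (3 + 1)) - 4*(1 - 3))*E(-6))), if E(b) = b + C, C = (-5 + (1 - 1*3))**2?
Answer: 6839/344 ≈ 19.881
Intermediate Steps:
C = 49 (C = (-5 + (1 - 3))**2 = (-5 - 2)**2 = (-7)**2 = 49)
E(b) = 49 + b (E(b) = b + 49 = 49 + b)
68390/((((68 + (3 + 1)) - 4*(1 - 3))*E(-6))) = 68390/((((68 + (3 + 1)) - 4*(1 - 3))*(49 - 6))) = 68390/((((68 + 4) - 4*(-2))*43)) = 68390/(((72 + 8)*43)) = 68390/((80*43)) = 68390/3440 = 68390*(1/3440) = 6839/344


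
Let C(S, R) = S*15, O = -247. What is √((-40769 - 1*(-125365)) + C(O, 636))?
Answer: √80891 ≈ 284.41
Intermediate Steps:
C(S, R) = 15*S
√((-40769 - 1*(-125365)) + C(O, 636)) = √((-40769 - 1*(-125365)) + 15*(-247)) = √((-40769 + 125365) - 3705) = √(84596 - 3705) = √80891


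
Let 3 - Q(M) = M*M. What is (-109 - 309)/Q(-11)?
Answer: 209/59 ≈ 3.5424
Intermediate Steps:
Q(M) = 3 - M**2 (Q(M) = 3 - M*M = 3 - M**2)
(-109 - 309)/Q(-11) = (-109 - 309)/(3 - 1*(-11)**2) = -418/(3 - 1*121) = -418/(3 - 121) = -418/(-118) = -418*(-1/118) = 209/59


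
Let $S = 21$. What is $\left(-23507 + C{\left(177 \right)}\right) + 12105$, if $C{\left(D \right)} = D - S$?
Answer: $-11246$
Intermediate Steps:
$C{\left(D \right)} = -21 + D$ ($C{\left(D \right)} = D - 21 = -21 + D$)
$\left(-23507 + C{\left(177 \right)}\right) + 12105 = \left(-23507 + \left(-21 + 177\right)\right) + 12105 = \left(-23507 + 156\right) + 12105 = -23351 + 12105 = -11246$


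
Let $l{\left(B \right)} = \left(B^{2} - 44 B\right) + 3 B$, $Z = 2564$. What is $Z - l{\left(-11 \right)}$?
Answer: $1992$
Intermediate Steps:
$l{\left(B \right)} = B^{2} - 41 B$
$Z - l{\left(-11 \right)} = 2564 - - 11 \left(-41 - 11\right) = 2564 - \left(-11\right) \left(-52\right) = 2564 - 572 = 1992$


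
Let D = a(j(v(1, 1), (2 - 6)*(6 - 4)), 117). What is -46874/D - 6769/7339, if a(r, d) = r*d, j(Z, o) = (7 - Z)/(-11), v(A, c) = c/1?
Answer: 1889669654/2575989 ≈ 733.57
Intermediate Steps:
v(A, c) = c (v(A, c) = c*1 = c)
j(Z, o) = -7/11 + Z/11 (j(Z, o) = (7 - Z)*(-1/11) = -7/11 + Z/11)
a(r, d) = d*r
D = -702/11 (D = 117*(-7/11 + (1/11)*1) = 117*(-7/11 + 1/11) = 117*(-6/11) = -702/11 ≈ -63.818)
-46874/D - 6769/7339 = -46874/(-702/11) - 6769/7339 = -46874*(-11/702) - 6769*1/7339 = 257807/351 - 6769/7339 = 1889669654/2575989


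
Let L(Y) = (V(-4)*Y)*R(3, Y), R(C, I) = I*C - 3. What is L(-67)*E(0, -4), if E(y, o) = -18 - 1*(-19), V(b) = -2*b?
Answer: 109344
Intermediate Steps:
R(C, I) = -3 + C*I (R(C, I) = C*I - 3 = -3 + C*I)
E(y, o) = 1 (E(y, o) = -18 + 19 = 1)
L(Y) = 8*Y*(-3 + 3*Y) (L(Y) = ((-2*(-4))*Y)*(-3 + 3*Y) = (8*Y)*(-3 + 3*Y) = 8*Y*(-3 + 3*Y))
L(-67)*E(0, -4) = (24*(-67)*(-1 - 67))*1 = (24*(-67)*(-68))*1 = 109344*1 = 109344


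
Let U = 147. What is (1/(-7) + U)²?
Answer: 1056784/49 ≈ 21567.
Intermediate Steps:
(1/(-7) + U)² = (1/(-7) + 147)² = (-⅐ + 147)² = (1028/7)² = 1056784/49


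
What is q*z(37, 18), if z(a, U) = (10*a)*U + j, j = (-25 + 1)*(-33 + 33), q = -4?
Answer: -26640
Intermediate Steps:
j = 0 (j = -24*0 = 0)
z(a, U) = 10*U*a (z(a, U) = (10*a)*U + 0 = 10*U*a + 0 = 10*U*a)
q*z(37, 18) = -40*18*37 = -4*6660 = -26640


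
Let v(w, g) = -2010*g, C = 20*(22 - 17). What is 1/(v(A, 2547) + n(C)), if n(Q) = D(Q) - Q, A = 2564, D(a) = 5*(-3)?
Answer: -1/5119585 ≈ -1.9533e-7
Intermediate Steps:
D(a) = -15
C = 100 (C = 20*5 = 100)
n(Q) = -15 - Q
1/(v(A, 2547) + n(C)) = 1/(-2010*2547 + (-15 - 1*100)) = 1/(-5119470 + (-15 - 100)) = 1/(-5119470 - 115) = 1/(-5119585) = -1/5119585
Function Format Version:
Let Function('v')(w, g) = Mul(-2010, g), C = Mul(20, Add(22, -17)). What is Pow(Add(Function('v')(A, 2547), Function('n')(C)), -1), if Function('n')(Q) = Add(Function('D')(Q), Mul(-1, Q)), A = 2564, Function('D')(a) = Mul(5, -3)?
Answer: Rational(-1, 5119585) ≈ -1.9533e-7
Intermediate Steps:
Function('D')(a) = -15
C = 100 (C = Mul(20, 5) = 100)
Function('n')(Q) = Add(-15, Mul(-1, Q))
Pow(Add(Function('v')(A, 2547), Function('n')(C)), -1) = Pow(Add(Mul(-2010, 2547), Add(-15, Mul(-1, 100))), -1) = Pow(Add(-5119470, Add(-15, -100)), -1) = Pow(Add(-5119470, -115), -1) = Pow(-5119585, -1) = Rational(-1, 5119585)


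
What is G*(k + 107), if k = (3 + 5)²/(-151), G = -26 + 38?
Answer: 193116/151 ≈ 1278.9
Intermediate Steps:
G = 12
k = -64/151 (k = 8²*(-1/151) = 64*(-1/151) = -64/151 ≈ -0.42384)
G*(k + 107) = 12*(-64/151 + 107) = 12*(16093/151) = 193116/151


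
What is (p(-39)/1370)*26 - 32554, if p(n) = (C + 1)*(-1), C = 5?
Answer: -22299568/685 ≈ -32554.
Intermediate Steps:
p(n) = -6 (p(n) = (5 + 1)*(-1) = 6*(-1) = -6)
(p(-39)/1370)*26 - 32554 = -6/1370*26 - 32554 = -6*1/1370*26 - 32554 = -3/685*26 - 32554 = -78/685 - 32554 = -22299568/685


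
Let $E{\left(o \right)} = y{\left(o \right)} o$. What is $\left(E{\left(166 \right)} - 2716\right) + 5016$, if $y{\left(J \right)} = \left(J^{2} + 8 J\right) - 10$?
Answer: $4795384$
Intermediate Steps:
$y{\left(J \right)} = -10 + J^{2} + 8 J$
$E{\left(o \right)} = o \left(-10 + o^{2} + 8 o\right)$ ($E{\left(o \right)} = \left(-10 + o^{2} + 8 o\right) o = o \left(-10 + o^{2} + 8 o\right)$)
$\left(E{\left(166 \right)} - 2716\right) + 5016 = \left(166 \left(-10 + 166^{2} + 8 \cdot 166\right) - 2716\right) + 5016 = \left(166 \left(-10 + 27556 + 1328\right) - 2716\right) + 5016 = \left(166 \cdot 28874 - 2716\right) + 5016 = \left(4793084 - 2716\right) + 5016 = 4790368 + 5016 = 4795384$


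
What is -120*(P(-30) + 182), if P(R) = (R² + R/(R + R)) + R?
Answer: -126300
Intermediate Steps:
P(R) = ½ + R + R² (P(R) = (R² + R/((2*R))) + R = (R² + (1/(2*R))*R) + R = (R² + ½) + R = (½ + R²) + R = ½ + R + R²)
-120*(P(-30) + 182) = -120*((½ - 30 + (-30)²) + 182) = -120*((½ - 30 + 900) + 182) = -120*(1741/2 + 182) = -120*2105/2 = -126300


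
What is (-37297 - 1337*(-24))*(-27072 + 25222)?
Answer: 9636650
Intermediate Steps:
(-37297 - 1337*(-24))*(-27072 + 25222) = (-37297 + 32088)*(-1850) = -5209*(-1850) = 9636650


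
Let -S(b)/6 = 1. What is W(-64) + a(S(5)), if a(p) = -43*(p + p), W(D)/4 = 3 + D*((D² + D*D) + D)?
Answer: -2080240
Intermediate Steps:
S(b) = -6 (S(b) = -6*1 = -6)
W(D) = 12 + 4*D*(D + 2*D²) (W(D) = 4*(3 + D*((D² + D*D) + D)) = 4*(3 + D*((D² + D²) + D)) = 4*(3 + D*(2*D² + D)) = 4*(3 + D*(D + 2*D²)) = 12 + 4*D*(D + 2*D²))
a(p) = -86*p
W(-64) + a(S(5)) = (12 + 4*(-64)² + 8*(-64)³) - 86*(-6) = (12 + 4*4096 + 8*(-262144)) + 516 = (12 + 16384 - 2097152) + 516 = -2080756 + 516 = -2080240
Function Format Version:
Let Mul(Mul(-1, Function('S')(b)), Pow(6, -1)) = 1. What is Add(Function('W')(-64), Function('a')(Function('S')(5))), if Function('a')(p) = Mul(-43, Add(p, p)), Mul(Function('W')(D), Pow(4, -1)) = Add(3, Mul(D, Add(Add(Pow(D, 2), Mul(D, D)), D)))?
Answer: -2080240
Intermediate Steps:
Function('S')(b) = -6 (Function('S')(b) = Mul(-6, 1) = -6)
Function('W')(D) = Add(12, Mul(4, D, Add(D, Mul(2, Pow(D, 2))))) (Function('W')(D) = Mul(4, Add(3, Mul(D, Add(Add(Pow(D, 2), Mul(D, D)), D)))) = Mul(4, Add(3, Mul(D, Add(Add(Pow(D, 2), Pow(D, 2)), D)))) = Mul(4, Add(3, Mul(D, Add(Mul(2, Pow(D, 2)), D)))) = Mul(4, Add(3, Mul(D, Add(D, Mul(2, Pow(D, 2)))))) = Add(12, Mul(4, D, Add(D, Mul(2, Pow(D, 2))))))
Function('a')(p) = Mul(-86, p) (Function('a')(p) = Mul(-43, Mul(2, p)) = Mul(-86, p))
Add(Function('W')(-64), Function('a')(Function('S')(5))) = Add(Add(12, Mul(4, Pow(-64, 2)), Mul(8, Pow(-64, 3))), Mul(-86, -6)) = Add(Add(12, Mul(4, 4096), Mul(8, -262144)), 516) = Add(Add(12, 16384, -2097152), 516) = Add(-2080756, 516) = -2080240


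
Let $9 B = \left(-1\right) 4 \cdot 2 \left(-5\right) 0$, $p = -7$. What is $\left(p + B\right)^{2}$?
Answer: $49$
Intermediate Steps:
$B = 0$ ($B = \frac{\left(-1\right) 4 \cdot 2 \left(-5\right) 0}{9} = \frac{\left(-4\right) 2 \left(-5\right) 0}{9} = \frac{\left(-8\right) \left(-5\right) 0}{9} = \frac{40 \cdot 0}{9} = \frac{1}{9} \cdot 0 = 0$)
$\left(p + B\right)^{2} = \left(-7 + 0\right)^{2} = \left(-7\right)^{2} = 49$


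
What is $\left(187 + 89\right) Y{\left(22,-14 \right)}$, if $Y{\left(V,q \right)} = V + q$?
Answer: $2208$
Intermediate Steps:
$\left(187 + 89\right) Y{\left(22,-14 \right)} = \left(187 + 89\right) \left(22 - 14\right) = 276 \cdot 8 = 2208$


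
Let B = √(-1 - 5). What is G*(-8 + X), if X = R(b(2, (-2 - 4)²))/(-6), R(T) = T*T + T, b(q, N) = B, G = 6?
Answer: -42 - I*√6 ≈ -42.0 - 2.4495*I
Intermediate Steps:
B = I*√6 (B = √(-6) = I*√6 ≈ 2.4495*I)
b(q, N) = I*√6
R(T) = T + T² (R(T) = T² + T = T + T²)
X = -I*√6*(1 + I*√6)/6 (X = ((I*√6)*(1 + I*√6))/(-6) = (I*√6*(1 + I*√6))*(-⅙) = -I*√6*(1 + I*√6)/6 ≈ 1.0 - 0.40825*I)
G*(-8 + X) = 6*(-8 + (1 - I*√6/6)) = 6*(-7 - I*√6/6) = -42 - I*√6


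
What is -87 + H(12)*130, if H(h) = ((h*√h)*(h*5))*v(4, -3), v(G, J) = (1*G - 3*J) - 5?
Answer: -87 + 1497600*√3 ≈ 2.5938e+6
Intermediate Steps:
v(G, J) = -5 + G - 3*J (v(G, J) = (G - 3*J) - 5 = -5 + G - 3*J)
H(h) = 40*h^(5/2) (H(h) = ((h*√h)*(h*5))*(-5 + 4 - 3*(-3)) = (h^(3/2)*(5*h))*(-5 + 4 + 9) = (5*h^(5/2))*8 = 40*h^(5/2))
-87 + H(12)*130 = -87 + (40*12^(5/2))*130 = -87 + (40*(288*√3))*130 = -87 + (11520*√3)*130 = -87 + 1497600*√3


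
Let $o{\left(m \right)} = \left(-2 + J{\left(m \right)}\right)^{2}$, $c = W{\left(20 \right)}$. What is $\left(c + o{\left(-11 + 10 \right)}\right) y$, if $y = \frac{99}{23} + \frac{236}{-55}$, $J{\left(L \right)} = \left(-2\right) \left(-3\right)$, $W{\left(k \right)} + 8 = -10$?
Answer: $- \frac{34}{1265} \approx -0.026877$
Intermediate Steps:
$W{\left(k \right)} = -18$ ($W{\left(k \right)} = -8 - 10 = -18$)
$c = -18$
$J{\left(L \right)} = 6$
$y = \frac{17}{1265}$ ($y = 99 \cdot \frac{1}{23} + 236 \left(- \frac{1}{55}\right) = \frac{99}{23} - \frac{236}{55} = \frac{17}{1265} \approx 0.013439$)
$o{\left(m \right)} = 16$ ($o{\left(m \right)} = \left(-2 + 6\right)^{2} = 4^{2} = 16$)
$\left(c + o{\left(-11 + 10 \right)}\right) y = \left(-18 + 16\right) \frac{17}{1265} = \left(-2\right) \frac{17}{1265} = - \frac{34}{1265}$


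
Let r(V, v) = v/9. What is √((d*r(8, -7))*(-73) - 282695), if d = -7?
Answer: 2*I*√636958/3 ≈ 532.06*I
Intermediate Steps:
r(V, v) = v/9 (r(V, v) = v*(⅑) = v/9)
√((d*r(8, -7))*(-73) - 282695) = √(-7*(-7)/9*(-73) - 282695) = √(-7*(-7/9)*(-73) - 282695) = √((49/9)*(-73) - 282695) = √(-3577/9 - 282695) = √(-2547832/9) = 2*I*√636958/3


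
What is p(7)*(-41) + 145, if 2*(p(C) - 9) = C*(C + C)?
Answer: -2233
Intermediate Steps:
p(C) = 9 + C**2 (p(C) = 9 + (C*(C + C))/2 = 9 + (C*(2*C))/2 = 9 + (2*C**2)/2 = 9 + C**2)
p(7)*(-41) + 145 = (9 + 7**2)*(-41) + 145 = (9 + 49)*(-41) + 145 = 58*(-41) + 145 = -2378 + 145 = -2233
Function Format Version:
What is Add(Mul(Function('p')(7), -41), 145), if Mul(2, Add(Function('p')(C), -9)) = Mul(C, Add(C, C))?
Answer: -2233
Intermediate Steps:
Function('p')(C) = Add(9, Pow(C, 2)) (Function('p')(C) = Add(9, Mul(Rational(1, 2), Mul(C, Add(C, C)))) = Add(9, Mul(Rational(1, 2), Mul(C, Mul(2, C)))) = Add(9, Mul(Rational(1, 2), Mul(2, Pow(C, 2)))) = Add(9, Pow(C, 2)))
Add(Mul(Function('p')(7), -41), 145) = Add(Mul(Add(9, Pow(7, 2)), -41), 145) = Add(Mul(Add(9, 49), -41), 145) = Add(Mul(58, -41), 145) = Add(-2378, 145) = -2233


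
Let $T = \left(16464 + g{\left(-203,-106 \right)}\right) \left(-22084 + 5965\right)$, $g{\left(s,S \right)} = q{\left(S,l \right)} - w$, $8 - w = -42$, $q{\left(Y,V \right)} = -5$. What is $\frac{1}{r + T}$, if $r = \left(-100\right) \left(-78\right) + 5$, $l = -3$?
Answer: $- \frac{1}{264488866} \approx -3.7809 \cdot 10^{-9}$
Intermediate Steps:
$w = 50$ ($w = 8 - -42 = 8 + 42 = 50$)
$g{\left(s,S \right)} = -55$ ($g{\left(s,S \right)} = -5 - 50 = -55$)
$T = -264496671$ ($T = \left(16464 - 55\right) \left(-22084 + 5965\right) = 16409 \left(-16119\right) = -264496671$)
$r = 7805$ ($r = 7800 + 5 = 7805$)
$\frac{1}{r + T} = \frac{1}{7805 - 264496671} = \frac{1}{-264488866} = - \frac{1}{264488866}$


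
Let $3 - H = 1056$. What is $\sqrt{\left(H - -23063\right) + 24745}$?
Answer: $3 \sqrt{5195} \approx 216.23$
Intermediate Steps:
$H = -1053$ ($H = 3 - 1056 = -1053$)
$\sqrt{\left(H - -23063\right) + 24745} = \sqrt{\left(-1053 - -23063\right) + 24745} = \sqrt{\left(-1053 + 23063\right) + 24745} = \sqrt{22010 + 24745} = \sqrt{46755} = 3 \sqrt{5195}$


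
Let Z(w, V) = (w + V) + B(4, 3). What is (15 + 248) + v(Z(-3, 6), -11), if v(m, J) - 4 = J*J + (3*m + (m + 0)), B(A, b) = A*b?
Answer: 448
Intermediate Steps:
Z(w, V) = 12 + V + w (Z(w, V) = (w + V) + 4*3 = (V + w) + 12 = 12 + V + w)
v(m, J) = 4 + J² + 4*m (v(m, J) = 4 + (J*J + (3*m + (m + 0))) = 4 + (J² + (3*m + m)) = 4 + (J² + 4*m) = 4 + J² + 4*m)
(15 + 248) + v(Z(-3, 6), -11) = (15 + 248) + (4 + (-11)² + 4*(12 + 6 - 3)) = 263 + (4 + 121 + 4*15) = 263 + (4 + 121 + 60) = 263 + 185 = 448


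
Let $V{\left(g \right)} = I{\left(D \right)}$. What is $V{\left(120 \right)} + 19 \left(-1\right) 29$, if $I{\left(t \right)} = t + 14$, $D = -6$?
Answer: $-543$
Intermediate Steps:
$I{\left(t \right)} = 14 + t$
$V{\left(g \right)} = 8$ ($V{\left(g \right)} = 14 - 6 = 8$)
$V{\left(120 \right)} + 19 \left(-1\right) 29 = 8 + 19 \left(-1\right) 29 = 8 - 551 = -543$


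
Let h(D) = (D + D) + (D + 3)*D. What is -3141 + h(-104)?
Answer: 7155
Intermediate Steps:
h(D) = 2*D + D*(3 + D) (h(D) = 2*D + (3 + D)*D = 2*D + D*(3 + D))
-3141 + h(-104) = -3141 - 104*(5 - 104) = -3141 - 104*(-99) = -3141 + 10296 = 7155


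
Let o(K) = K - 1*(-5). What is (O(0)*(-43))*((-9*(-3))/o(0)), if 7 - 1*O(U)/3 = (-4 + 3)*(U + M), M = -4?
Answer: -10449/5 ≈ -2089.8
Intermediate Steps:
o(K) = 5 + K (o(K) = K + 5 = 5 + K)
O(U) = 9 + 3*U (O(U) = 21 - 3*(-4 + 3)*(U - 4) = 21 - (-3)*(-4 + U) = 21 - 3*(4 - U) = 21 + (-12 + 3*U) = 9 + 3*U)
(O(0)*(-43))*((-9*(-3))/o(0)) = ((9 + 3*0)*(-43))*((-9*(-3))/(5 + 0)) = ((9 + 0)*(-43))*(27/5) = (9*(-43))*(27*(⅕)) = -387*27/5 = -10449/5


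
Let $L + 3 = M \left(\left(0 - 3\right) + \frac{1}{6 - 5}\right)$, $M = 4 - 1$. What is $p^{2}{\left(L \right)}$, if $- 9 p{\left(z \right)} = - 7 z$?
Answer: $49$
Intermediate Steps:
$M = 3$
$L = -9$ ($L = -3 + 3 \left(\left(0 - 3\right) + \frac{1}{6 - 5}\right) = -3 + 3 \left(-3 + 1^{-1}\right) = -3 + 3 \left(-3 + 1\right) = -3 + 3 \left(-2\right) = -3 - 6 = -9$)
$p{\left(z \right)} = \frac{7 z}{9}$ ($p{\left(z \right)} = - \frac{\left(-7\right) z}{9} = \frac{7 z}{9}$)
$p^{2}{\left(L \right)} = \left(\frac{7}{9} \left(-9\right)\right)^{2} = \left(-7\right)^{2} = 49$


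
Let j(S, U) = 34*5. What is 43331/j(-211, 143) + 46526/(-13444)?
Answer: 71829068/285685 ≈ 251.43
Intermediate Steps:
j(S, U) = 170
43331/j(-211, 143) + 46526/(-13444) = 43331/170 + 46526/(-13444) = 43331*(1/170) + 46526*(-1/13444) = 43331/170 - 23263/6722 = 71829068/285685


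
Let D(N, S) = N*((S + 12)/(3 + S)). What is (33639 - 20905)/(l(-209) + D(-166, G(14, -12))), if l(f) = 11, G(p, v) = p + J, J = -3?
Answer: -44569/916 ≈ -48.656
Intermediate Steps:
G(p, v) = -3 + p (G(p, v) = p - 3 = -3 + p)
D(N, S) = N*(12 + S)/(3 + S) (D(N, S) = N*((12 + S)/(3 + S)) = N*(12 + S)/(3 + S))
(33639 - 20905)/(l(-209) + D(-166, G(14, -12))) = (33639 - 20905)/(11 - 166*(12 + (-3 + 14))/(3 + (-3 + 14))) = 12734/(11 - 166*(12 + 11)/(3 + 11)) = 12734/(11 - 166*23/14) = 12734/(11 - 166*1/14*23) = 12734/(11 - 1909/7) = 12734/(-1832/7) = 12734*(-7/1832) = -44569/916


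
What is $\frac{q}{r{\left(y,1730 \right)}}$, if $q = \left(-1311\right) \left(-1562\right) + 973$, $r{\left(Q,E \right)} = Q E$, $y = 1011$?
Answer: $\frac{409751}{349806} \approx 1.1714$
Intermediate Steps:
$r{\left(Q,E \right)} = E Q$
$q = 2048755$ ($q = 2047782 + 973 = 2048755$)
$\frac{q}{r{\left(y,1730 \right)}} = \frac{2048755}{1730 \cdot 1011} = \frac{2048755}{1749030} = 2048755 \cdot \frac{1}{1749030} = \frac{409751}{349806}$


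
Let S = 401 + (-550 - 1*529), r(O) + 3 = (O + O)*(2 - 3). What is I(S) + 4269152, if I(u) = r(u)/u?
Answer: 964827901/226 ≈ 4.2692e+6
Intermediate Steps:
r(O) = -3 - 2*O (r(O) = -3 + (O + O)*(2 - 3) = -3 + (2*O)*(-1) = -3 - 2*O)
S = -678 (S = 401 + (-550 - 529) = 401 - 1079 = -678)
I(u) = (-3 - 2*u)/u
I(S) + 4269152 = (-2 - 3/(-678)) + 4269152 = (-2 - 3*(-1/678)) + 4269152 = (-2 + 1/226) + 4269152 = -451/226 + 4269152 = 964827901/226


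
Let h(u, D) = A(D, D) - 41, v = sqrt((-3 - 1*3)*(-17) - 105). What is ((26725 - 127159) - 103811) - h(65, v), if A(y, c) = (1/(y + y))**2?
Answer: -2450447/12 ≈ -2.0420e+5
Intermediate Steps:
A(y, c) = 1/(4*y**2) (A(y, c) = (1/(2*y))**2 = 1/(4*y**2))
v = I*sqrt(3) (v = sqrt((-3 - 3)*(-17) - 105) = sqrt(-6*(-17) - 105) = sqrt(102 - 105) = sqrt(-3) = I*sqrt(3) ≈ 1.732*I)
h(u, D) = -41 + 1/(4*D**2) (h(u, D) = 1/(4*D**2) - 41 = -41 + 1/(4*D**2))
((26725 - 127159) - 103811) - h(65, v) = ((26725 - 127159) - 103811) - (-41 + 1/(4*(I*sqrt(3))**2)) = (-100434 - 103811) - (-41 + (1/4)*(-1/3)) = -204245 - (-41 - 1/12) = -204245 - 1*(-493/12) = -204245 + 493/12 = -2450447/12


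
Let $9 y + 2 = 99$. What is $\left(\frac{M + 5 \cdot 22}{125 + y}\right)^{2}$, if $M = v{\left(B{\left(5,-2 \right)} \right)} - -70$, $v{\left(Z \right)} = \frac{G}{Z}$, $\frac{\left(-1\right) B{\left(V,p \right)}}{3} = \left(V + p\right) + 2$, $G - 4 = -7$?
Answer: $\frac{65755881}{37332100} \approx 1.7614$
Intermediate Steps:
$G = -3$ ($G = 4 - 7 = -3$)
$B{\left(V,p \right)} = -6 - 3 V - 3 p$ ($B{\left(V,p \right)} = - 3 \left(\left(V + p\right) + 2\right) = - 3 \left(2 + V + p\right) = -6 - 3 V - 3 p$)
$y = \frac{97}{9}$ ($y = - \frac{2}{9} + \frac{1}{9} \cdot 99 = - \frac{2}{9} + 11 = \frac{97}{9} \approx 10.778$)
$v{\left(Z \right)} = - \frac{3}{Z}$
$M = \frac{351}{5}$ ($M = - \frac{3}{-6 - 15 - -6} - -70 = - \frac{3}{-6 - 15 + 6} + 70 = - \frac{3}{-15} + 70 = \left(-3\right) \left(- \frac{1}{15}\right) + 70 = \frac{1}{5} + 70 = \frac{351}{5} \approx 70.2$)
$\left(\frac{M + 5 \cdot 22}{125 + y}\right)^{2} = \left(\frac{\frac{351}{5} + 5 \cdot 22}{125 + \frac{97}{9}}\right)^{2} = \left(\frac{\frac{351}{5} + 110}{\frac{1222}{9}}\right)^{2} = \left(\frac{901}{5} \cdot \frac{9}{1222}\right)^{2} = \left(\frac{8109}{6110}\right)^{2} = \frac{65755881}{37332100}$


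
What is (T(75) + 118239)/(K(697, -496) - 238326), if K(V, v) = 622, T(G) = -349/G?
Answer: -1108447/2228475 ≈ -0.49740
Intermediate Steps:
(T(75) + 118239)/(K(697, -496) - 238326) = (-349/75 + 118239)/(622 - 238326) = (-349*1/75 + 118239)/(-237704) = (-349/75 + 118239)*(-1/237704) = (8867576/75)*(-1/237704) = -1108447/2228475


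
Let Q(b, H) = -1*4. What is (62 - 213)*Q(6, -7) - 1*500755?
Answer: -500151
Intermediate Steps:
Q(b, H) = -4
(62 - 213)*Q(6, -7) - 1*500755 = (62 - 213)*(-4) - 1*500755 = -151*(-4) - 500755 = 604 - 500755 = -500151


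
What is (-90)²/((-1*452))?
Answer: -2025/113 ≈ -17.920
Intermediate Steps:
(-90)²/((-1*452)) = 8100/(-452) = 8100*(-1/452) = -2025/113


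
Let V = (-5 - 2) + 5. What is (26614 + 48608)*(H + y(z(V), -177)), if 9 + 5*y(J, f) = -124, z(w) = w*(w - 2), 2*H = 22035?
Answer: 4133787399/5 ≈ 8.2676e+8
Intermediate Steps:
H = 22035/2 (H = (½)*22035 = 22035/2 ≈ 11018.)
V = -2 (V = -7 + 5 = -2)
z(w) = w*(-2 + w)
y(J, f) = -133/5 (y(J, f) = -9/5 + (⅕)*(-124) = -9/5 - 124/5 = -133/5)
(26614 + 48608)*(H + y(z(V), -177)) = (26614 + 48608)*(22035/2 - 133/5) = 75222*(109909/10) = 4133787399/5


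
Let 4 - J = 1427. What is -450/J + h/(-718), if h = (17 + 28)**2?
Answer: -2558475/1021714 ≈ -2.5041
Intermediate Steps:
J = -1423 (J = 4 - 1*1427 = 4 - 1427 = -1423)
h = 2025 (h = 45**2 = 2025)
-450/J + h/(-718) = -450/(-1423) + 2025/(-718) = -450*(-1/1423) + 2025*(-1/718) = 450/1423 - 2025/718 = -2558475/1021714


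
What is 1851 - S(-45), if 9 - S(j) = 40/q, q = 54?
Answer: 49754/27 ≈ 1842.7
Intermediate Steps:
S(j) = 223/27 (S(j) = 9 - 40/54 = 9 - 1*20/27 = 9 - 20/27 = 223/27)
1851 - S(-45) = 1851 - 1*223/27 = 1851 - 223/27 = 49754/27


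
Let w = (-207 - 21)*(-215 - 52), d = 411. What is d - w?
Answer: -60465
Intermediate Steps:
w = 60876 (w = -228*(-267) = 60876)
d - w = 411 - 1*60876 = 411 - 60876 = -60465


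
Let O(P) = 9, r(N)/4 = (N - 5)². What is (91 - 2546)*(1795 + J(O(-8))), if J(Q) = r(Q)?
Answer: -4563845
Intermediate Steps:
r(N) = 4*(-5 + N)² (r(N) = 4*(N - 5)² = 4*(-5 + N)²)
J(Q) = 4*(-5 + Q)²
(91 - 2546)*(1795 + J(O(-8))) = (91 - 2546)*(1795 + 4*(-5 + 9)²) = -2455*(1795 + 4*4²) = -2455*(1795 + 4*16) = -2455*(1795 + 64) = -2455*1859 = -4563845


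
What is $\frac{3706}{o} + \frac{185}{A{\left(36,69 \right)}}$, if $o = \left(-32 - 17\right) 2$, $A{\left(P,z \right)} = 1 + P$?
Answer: $- \frac{1608}{49} \approx -32.816$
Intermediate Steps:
$o = -98$ ($o = \left(-49\right) 2 = -98$)
$\frac{3706}{o} + \frac{185}{A{\left(36,69 \right)}} = \frac{3706}{-98} + \frac{185}{1 + 36} = 3706 \left(- \frac{1}{98}\right) + \frac{185}{37} = - \frac{1853}{49} + 185 \cdot \frac{1}{37} = - \frac{1853}{49} + 5 = - \frac{1608}{49}$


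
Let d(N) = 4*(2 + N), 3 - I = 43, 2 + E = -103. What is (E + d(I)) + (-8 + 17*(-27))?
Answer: -724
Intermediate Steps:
E = -105 (E = -2 - 103 = -105)
I = -40 (I = 3 - 1*43 = 3 - 43 = -40)
d(N) = 8 + 4*N
(E + d(I)) + (-8 + 17*(-27)) = (-105 + (8 + 4*(-40))) + (-8 + 17*(-27)) = (-105 + (8 - 160)) + (-8 - 459) = (-105 - 152) - 467 = -257 - 467 = -724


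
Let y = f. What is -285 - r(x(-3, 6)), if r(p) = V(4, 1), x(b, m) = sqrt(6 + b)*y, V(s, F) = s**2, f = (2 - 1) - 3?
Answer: -301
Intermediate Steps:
f = -2 (f = 1 - 3 = -2)
y = -2
x(b, m) = -2*sqrt(6 + b) (x(b, m) = sqrt(6 + b)*(-2) = -2*sqrt(6 + b))
r(p) = 16 (r(p) = 4**2 = 16)
-285 - r(x(-3, 6)) = -285 - 1*16 = -285 - 16 = -301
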